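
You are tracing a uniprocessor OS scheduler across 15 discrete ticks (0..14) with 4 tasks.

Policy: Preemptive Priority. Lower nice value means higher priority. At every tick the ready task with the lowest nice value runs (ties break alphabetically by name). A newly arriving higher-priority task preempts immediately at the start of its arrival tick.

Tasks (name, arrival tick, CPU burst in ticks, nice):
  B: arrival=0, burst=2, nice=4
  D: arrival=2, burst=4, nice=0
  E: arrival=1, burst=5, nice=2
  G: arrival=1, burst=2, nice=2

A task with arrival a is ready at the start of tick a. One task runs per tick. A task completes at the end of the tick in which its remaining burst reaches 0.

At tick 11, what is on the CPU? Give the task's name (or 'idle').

running at tick 11 = G

t=0: ready={B} → run B
t=1: ready={B,E,G} → run E
t=2: ready={B,D,E,G} → run D
t=3: ready={B,D,E,G} → run D
t=4: ready={B,D,E,G} → run D
t=5: ready={B,D,E,G} → run D
t=6: ready={B,E,G} → run E
t=7: ready={B,E,G} → run E
t=8: ready={B,E,G} → run E
t=9: ready={B,E,G} → run E
t=10: ready={B,G} → run G
t=11: ready={B,G} → run G
t=12: ready={B} → run B
t=13: (idle)
t=14: (idle)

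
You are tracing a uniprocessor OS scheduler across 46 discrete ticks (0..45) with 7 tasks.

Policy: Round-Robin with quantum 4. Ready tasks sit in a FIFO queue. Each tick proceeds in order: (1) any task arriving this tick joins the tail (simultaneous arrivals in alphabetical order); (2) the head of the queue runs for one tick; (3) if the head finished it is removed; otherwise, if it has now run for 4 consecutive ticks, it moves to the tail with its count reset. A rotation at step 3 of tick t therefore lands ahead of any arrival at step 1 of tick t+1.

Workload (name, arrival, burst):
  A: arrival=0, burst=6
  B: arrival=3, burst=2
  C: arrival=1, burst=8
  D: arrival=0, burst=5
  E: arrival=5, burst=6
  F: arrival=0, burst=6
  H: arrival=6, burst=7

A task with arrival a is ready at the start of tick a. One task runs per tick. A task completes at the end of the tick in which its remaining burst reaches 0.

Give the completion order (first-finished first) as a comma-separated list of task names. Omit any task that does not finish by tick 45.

completion order = B, A, D, F, C, E, H

t=0: queue=[A,D,F] q_used=0 → run A
t=1: queue=[A,D,F,C] q_used=1 → run A
t=2: queue=[A,D,F,C] q_used=2 → run A
t=3: queue=[A,D,F,C,B] q_used=3 → run A
t=4: queue=[D,F,C,B,A] q_used=0 → run D
t=5: queue=[D,F,C,B,A,E] q_used=1 → run D
t=6: queue=[D,F,C,B,A,E,H] q_used=2 → run D
t=7: queue=[D,F,C,B,A,E,H] q_used=3 → run D
t=8: queue=[F,C,B,A,E,H,D] q_used=0 → run F
t=9: queue=[F,C,B,A,E,H,D] q_used=1 → run F
t=10: queue=[F,C,B,A,E,H,D] q_used=2 → run F
t=11: queue=[F,C,B,A,E,H,D] q_used=3 → run F
t=12: queue=[C,B,A,E,H,D,F] q_used=0 → run C
t=13: queue=[C,B,A,E,H,D,F] q_used=1 → run C
t=14: queue=[C,B,A,E,H,D,F] q_used=2 → run C
t=15: queue=[C,B,A,E,H,D,F] q_used=3 → run C
t=16: queue=[B,A,E,H,D,F,C] q_used=0 → run B
t=17: queue=[B,A,E,H,D,F,C] q_used=1 → run B
t=18: queue=[A,E,H,D,F,C] q_used=0 → run A
t=19: queue=[A,E,H,D,F,C] q_used=1 → run A
t=20: queue=[E,H,D,F,C] q_used=0 → run E
t=21: queue=[E,H,D,F,C] q_used=1 → run E
t=22: queue=[E,H,D,F,C] q_used=2 → run E
t=23: queue=[E,H,D,F,C] q_used=3 → run E
t=24: queue=[H,D,F,C,E] q_used=0 → run H
t=25: queue=[H,D,F,C,E] q_used=1 → run H
t=26: queue=[H,D,F,C,E] q_used=2 → run H
t=27: queue=[H,D,F,C,E] q_used=3 → run H
t=28: queue=[D,F,C,E,H] q_used=0 → run D
t=29: queue=[F,C,E,H] q_used=0 → run F
t=30: queue=[F,C,E,H] q_used=1 → run F
t=31: queue=[C,E,H] q_used=0 → run C
t=32: queue=[C,E,H] q_used=1 → run C
t=33: queue=[C,E,H] q_used=2 → run C
t=34: queue=[C,E,H] q_used=3 → run C
t=35: queue=[E,H] q_used=0 → run E
t=36: queue=[E,H] q_used=1 → run E
t=37: queue=[H] q_used=0 → run H
t=38: queue=[H] q_used=1 → run H
t=39: queue=[H] q_used=2 → run H
t=40: (idle)
t=41: (idle)
t=42: (idle)
t=43: (idle)
t=44: (idle)
t=45: (idle)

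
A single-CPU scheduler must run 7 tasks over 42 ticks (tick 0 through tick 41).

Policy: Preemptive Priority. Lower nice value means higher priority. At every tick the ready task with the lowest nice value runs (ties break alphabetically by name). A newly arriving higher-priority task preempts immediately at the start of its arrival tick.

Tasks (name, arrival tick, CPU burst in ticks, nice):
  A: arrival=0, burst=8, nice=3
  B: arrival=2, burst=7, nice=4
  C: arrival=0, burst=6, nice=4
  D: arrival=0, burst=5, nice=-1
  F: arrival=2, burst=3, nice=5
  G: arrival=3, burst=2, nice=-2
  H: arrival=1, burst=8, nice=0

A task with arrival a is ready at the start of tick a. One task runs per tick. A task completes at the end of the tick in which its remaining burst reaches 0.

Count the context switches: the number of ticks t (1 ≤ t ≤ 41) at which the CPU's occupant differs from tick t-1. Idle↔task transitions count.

t=0: ready={A,C,D} → run D
t=1: ready={A,C,D,H} → run D
t=2: ready={A,B,C,D,F,H} → run D
t=3: ready={A,B,C,D,F,G,H} → run G
t=4: ready={A,B,C,D,F,G,H} → run G
t=5: ready={A,B,C,D,F,H} → run D
t=6: ready={A,B,C,D,F,H} → run D
t=7: ready={A,B,C,F,H} → run H
t=8: ready={A,B,C,F,H} → run H
t=9: ready={A,B,C,F,H} → run H
t=10: ready={A,B,C,F,H} → run H
t=11: ready={A,B,C,F,H} → run H
t=12: ready={A,B,C,F,H} → run H
t=13: ready={A,B,C,F,H} → run H
t=14: ready={A,B,C,F,H} → run H
t=15: ready={A,B,C,F} → run A
t=16: ready={A,B,C,F} → run A
t=17: ready={A,B,C,F} → run A
t=18: ready={A,B,C,F} → run A
t=19: ready={A,B,C,F} → run A
t=20: ready={A,B,C,F} → run A
t=21: ready={A,B,C,F} → run A
t=22: ready={A,B,C,F} → run A
t=23: ready={B,C,F} → run B
t=24: ready={B,C,F} → run B
t=25: ready={B,C,F} → run B
t=26: ready={B,C,F} → run B
t=27: ready={B,C,F} → run B
t=28: ready={B,C,F} → run B
t=29: ready={B,C,F} → run B
t=30: ready={C,F} → run C
t=31: ready={C,F} → run C
t=32: ready={C,F} → run C
t=33: ready={C,F} → run C
t=34: ready={C,F} → run C
t=35: ready={C,F} → run C
t=36: ready={F} → run F
t=37: ready={F} → run F
t=38: ready={F} → run F
t=39: (idle)
t=40: (idle)
t=41: (idle)

context switches = 8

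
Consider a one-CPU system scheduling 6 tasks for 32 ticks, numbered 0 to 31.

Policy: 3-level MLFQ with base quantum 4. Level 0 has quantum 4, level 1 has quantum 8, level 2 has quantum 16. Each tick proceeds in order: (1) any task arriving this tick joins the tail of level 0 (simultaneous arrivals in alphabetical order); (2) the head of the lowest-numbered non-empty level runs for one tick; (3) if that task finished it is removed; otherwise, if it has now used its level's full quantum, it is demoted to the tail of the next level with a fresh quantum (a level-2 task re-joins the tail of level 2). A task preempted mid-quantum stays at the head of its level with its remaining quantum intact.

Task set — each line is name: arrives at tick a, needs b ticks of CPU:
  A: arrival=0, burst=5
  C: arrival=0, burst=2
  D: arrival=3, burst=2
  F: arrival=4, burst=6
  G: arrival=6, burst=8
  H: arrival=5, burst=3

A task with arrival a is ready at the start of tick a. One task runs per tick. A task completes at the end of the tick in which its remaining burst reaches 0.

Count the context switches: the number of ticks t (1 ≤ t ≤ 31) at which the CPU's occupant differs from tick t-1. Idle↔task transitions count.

t=0: L0/L1/L2 = AC/-/- → run A
t=1: L0/L1/L2 = AC/-/- → run A
t=2: L0/L1/L2 = AC/-/- → run A
t=3: L0/L1/L2 = ACD/-/- → run A
t=4: L0/L1/L2 = CDF/A/- → run C
t=5: L0/L1/L2 = CDFH/A/- → run C
t=6: L0/L1/L2 = DFHG/A/- → run D
t=7: L0/L1/L2 = DFHG/A/- → run D
t=8: L0/L1/L2 = FHG/A/- → run F
t=9: L0/L1/L2 = FHG/A/- → run F
t=10: L0/L1/L2 = FHG/A/- → run F
t=11: L0/L1/L2 = FHG/A/- → run F
t=12: L0/L1/L2 = HG/AF/- → run H
t=13: L0/L1/L2 = HG/AF/- → run H
t=14: L0/L1/L2 = HG/AF/- → run H
t=15: L0/L1/L2 = G/AF/- → run G
t=16: L0/L1/L2 = G/AF/- → run G
t=17: L0/L1/L2 = G/AF/- → run G
t=18: L0/L1/L2 = G/AF/- → run G
t=19: L0/L1/L2 = -/AFG/- → run A
t=20: L0/L1/L2 = -/FG/- → run F
t=21: L0/L1/L2 = -/FG/- → run F
t=22: L0/L1/L2 = -/G/- → run G
t=23: L0/L1/L2 = -/G/- → run G
t=24: L0/L1/L2 = -/G/- → run G
t=25: L0/L1/L2 = -/G/- → run G
t=26: (idle)
t=27: (idle)
t=28: (idle)
t=29: (idle)
t=30: (idle)
t=31: (idle)

context switches = 9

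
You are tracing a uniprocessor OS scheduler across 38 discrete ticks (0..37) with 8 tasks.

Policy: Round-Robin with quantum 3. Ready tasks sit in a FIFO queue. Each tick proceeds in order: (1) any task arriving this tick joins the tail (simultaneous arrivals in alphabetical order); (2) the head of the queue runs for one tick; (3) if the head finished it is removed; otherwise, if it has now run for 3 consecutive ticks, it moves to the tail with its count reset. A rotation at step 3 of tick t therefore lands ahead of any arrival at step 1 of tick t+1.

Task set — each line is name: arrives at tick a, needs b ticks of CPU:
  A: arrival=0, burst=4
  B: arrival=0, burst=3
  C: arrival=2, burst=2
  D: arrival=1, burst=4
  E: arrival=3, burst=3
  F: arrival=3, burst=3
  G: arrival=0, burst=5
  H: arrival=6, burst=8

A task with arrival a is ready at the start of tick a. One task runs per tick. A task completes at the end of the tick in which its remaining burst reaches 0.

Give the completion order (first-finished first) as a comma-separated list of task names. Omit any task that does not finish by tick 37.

t=0: queue=[A,B,G] q_used=0 → run A
t=1: queue=[A,B,G,D] q_used=1 → run A
t=2: queue=[A,B,G,D,C] q_used=2 → run A
t=3: queue=[B,G,D,C,A,E,F] q_used=0 → run B
t=4: queue=[B,G,D,C,A,E,F] q_used=1 → run B
t=5: queue=[B,G,D,C,A,E,F] q_used=2 → run B
t=6: queue=[G,D,C,A,E,F,H] q_used=0 → run G
t=7: queue=[G,D,C,A,E,F,H] q_used=1 → run G
t=8: queue=[G,D,C,A,E,F,H] q_used=2 → run G
t=9: queue=[D,C,A,E,F,H,G] q_used=0 → run D
t=10: queue=[D,C,A,E,F,H,G] q_used=1 → run D
t=11: queue=[D,C,A,E,F,H,G] q_used=2 → run D
t=12: queue=[C,A,E,F,H,G,D] q_used=0 → run C
t=13: queue=[C,A,E,F,H,G,D] q_used=1 → run C
t=14: queue=[A,E,F,H,G,D] q_used=0 → run A
t=15: queue=[E,F,H,G,D] q_used=0 → run E
t=16: queue=[E,F,H,G,D] q_used=1 → run E
t=17: queue=[E,F,H,G,D] q_used=2 → run E
t=18: queue=[F,H,G,D] q_used=0 → run F
t=19: queue=[F,H,G,D] q_used=1 → run F
t=20: queue=[F,H,G,D] q_used=2 → run F
t=21: queue=[H,G,D] q_used=0 → run H
t=22: queue=[H,G,D] q_used=1 → run H
t=23: queue=[H,G,D] q_used=2 → run H
t=24: queue=[G,D,H] q_used=0 → run G
t=25: queue=[G,D,H] q_used=1 → run G
t=26: queue=[D,H] q_used=0 → run D
t=27: queue=[H] q_used=0 → run H
t=28: queue=[H] q_used=1 → run H
t=29: queue=[H] q_used=2 → run H
t=30: queue=[H] q_used=0 → run H
t=31: queue=[H] q_used=1 → run H
t=32: (idle)
t=33: (idle)
t=34: (idle)
t=35: (idle)
t=36: (idle)
t=37: (idle)

completion order = B, C, A, E, F, G, D, H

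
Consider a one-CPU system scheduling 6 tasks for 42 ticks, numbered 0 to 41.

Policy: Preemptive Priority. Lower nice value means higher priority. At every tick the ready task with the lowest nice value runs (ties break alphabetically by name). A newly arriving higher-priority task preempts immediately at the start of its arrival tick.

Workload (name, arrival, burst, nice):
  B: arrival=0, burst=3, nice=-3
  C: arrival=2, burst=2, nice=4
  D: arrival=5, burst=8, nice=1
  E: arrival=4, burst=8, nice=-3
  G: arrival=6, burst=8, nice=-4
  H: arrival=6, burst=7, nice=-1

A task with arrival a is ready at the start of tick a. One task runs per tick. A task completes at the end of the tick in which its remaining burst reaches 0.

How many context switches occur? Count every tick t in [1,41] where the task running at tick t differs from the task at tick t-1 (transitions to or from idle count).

t=0: ready={B} → run B
t=1: ready={B} → run B
t=2: ready={B,C} → run B
t=3: ready={C} → run C
t=4: ready={C,E} → run E
t=5: ready={C,D,E} → run E
t=6: ready={C,D,E,G,H} → run G
t=7: ready={C,D,E,G,H} → run G
t=8: ready={C,D,E,G,H} → run G
t=9: ready={C,D,E,G,H} → run G
t=10: ready={C,D,E,G,H} → run G
t=11: ready={C,D,E,G,H} → run G
t=12: ready={C,D,E,G,H} → run G
t=13: ready={C,D,E,G,H} → run G
t=14: ready={C,D,E,H} → run E
t=15: ready={C,D,E,H} → run E
t=16: ready={C,D,E,H} → run E
t=17: ready={C,D,E,H} → run E
t=18: ready={C,D,E,H} → run E
t=19: ready={C,D,E,H} → run E
t=20: ready={C,D,H} → run H
t=21: ready={C,D,H} → run H
t=22: ready={C,D,H} → run H
t=23: ready={C,D,H} → run H
t=24: ready={C,D,H} → run H
t=25: ready={C,D,H} → run H
t=26: ready={C,D,H} → run H
t=27: ready={C,D} → run D
t=28: ready={C,D} → run D
t=29: ready={C,D} → run D
t=30: ready={C,D} → run D
t=31: ready={C,D} → run D
t=32: ready={C,D} → run D
t=33: ready={C,D} → run D
t=34: ready={C,D} → run D
t=35: ready={C} → run C
t=36: (idle)
t=37: (idle)
t=38: (idle)
t=39: (idle)
t=40: (idle)
t=41: (idle)

context switches = 8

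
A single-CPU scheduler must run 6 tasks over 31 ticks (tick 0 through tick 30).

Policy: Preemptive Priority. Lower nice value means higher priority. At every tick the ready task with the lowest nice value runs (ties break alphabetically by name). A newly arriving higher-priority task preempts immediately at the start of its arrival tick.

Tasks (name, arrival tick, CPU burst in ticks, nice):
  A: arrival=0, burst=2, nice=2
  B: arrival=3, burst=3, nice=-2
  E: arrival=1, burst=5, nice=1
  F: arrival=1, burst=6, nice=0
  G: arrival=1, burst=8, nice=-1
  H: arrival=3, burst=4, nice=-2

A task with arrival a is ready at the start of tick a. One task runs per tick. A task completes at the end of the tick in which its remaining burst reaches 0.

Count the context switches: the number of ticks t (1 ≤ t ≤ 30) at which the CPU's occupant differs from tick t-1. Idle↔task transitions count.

t=0: ready={A} → run A
t=1: ready={A,E,F,G} → run G
t=2: ready={A,E,F,G} → run G
t=3: ready={A,B,E,F,G,H} → run B
t=4: ready={A,B,E,F,G,H} → run B
t=5: ready={A,B,E,F,G,H} → run B
t=6: ready={A,E,F,G,H} → run H
t=7: ready={A,E,F,G,H} → run H
t=8: ready={A,E,F,G,H} → run H
t=9: ready={A,E,F,G,H} → run H
t=10: ready={A,E,F,G} → run G
t=11: ready={A,E,F,G} → run G
t=12: ready={A,E,F,G} → run G
t=13: ready={A,E,F,G} → run G
t=14: ready={A,E,F,G} → run G
t=15: ready={A,E,F,G} → run G
t=16: ready={A,E,F} → run F
t=17: ready={A,E,F} → run F
t=18: ready={A,E,F} → run F
t=19: ready={A,E,F} → run F
t=20: ready={A,E,F} → run F
t=21: ready={A,E,F} → run F
t=22: ready={A,E} → run E
t=23: ready={A,E} → run E
t=24: ready={A,E} → run E
t=25: ready={A,E} → run E
t=26: ready={A,E} → run E
t=27: ready={A} → run A
t=28: (idle)
t=29: (idle)
t=30: (idle)

context switches = 8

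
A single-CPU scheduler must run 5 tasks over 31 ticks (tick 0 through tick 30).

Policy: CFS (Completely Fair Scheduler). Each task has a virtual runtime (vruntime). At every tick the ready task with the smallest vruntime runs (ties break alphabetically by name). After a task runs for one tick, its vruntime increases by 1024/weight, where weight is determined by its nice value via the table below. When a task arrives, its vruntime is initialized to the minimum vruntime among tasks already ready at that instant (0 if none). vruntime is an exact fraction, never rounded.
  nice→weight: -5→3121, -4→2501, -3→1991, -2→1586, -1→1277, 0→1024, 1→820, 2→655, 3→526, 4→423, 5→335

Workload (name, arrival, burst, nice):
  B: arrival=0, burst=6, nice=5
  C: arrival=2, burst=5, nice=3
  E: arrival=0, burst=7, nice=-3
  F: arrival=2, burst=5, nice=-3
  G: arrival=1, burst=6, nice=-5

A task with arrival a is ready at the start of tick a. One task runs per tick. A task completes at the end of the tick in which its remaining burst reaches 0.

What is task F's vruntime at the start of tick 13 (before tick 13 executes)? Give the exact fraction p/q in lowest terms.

t=0: vr[B=0 E=0] → run B
t=1: vr[B=1024/335 E=0 G=0] → run E
t=2: vr[B=1024/335 C=0 E=1024/1991 F=0 G=0] → run C
t=3: vr[B=1024/335 C=512/263 E=1024/1991 F=0 G=0] → run F
t=4: vr[B=1024/335 C=512/263 E=1024/1991 F=1024/1991 G=0] → run G
t=5: vr[B=1024/335 C=512/263 E=1024/1991 F=1024/1991 G=1024/3121] → run G
t=6: vr[B=1024/335 C=512/263 E=1024/1991 F=1024/1991 G=2048/3121] → run E
t=7: vr[B=1024/335 C=512/263 E=2048/1991 F=1024/1991 G=2048/3121] → run F
t=8: vr[B=1024/335 C=512/263 E=2048/1991 F=2048/1991 G=2048/3121] → run G
t=9: vr[B=1024/335 C=512/263 E=2048/1991 F=2048/1991 G=3072/3121] → run G
t=10: vr[B=1024/335 C=512/263 E=2048/1991 F=2048/1991 G=4096/3121] → run E
t=11: vr[B=1024/335 C=512/263 E=3072/1991 F=2048/1991 G=4096/3121] → run F
t=12: vr[B=1024/335 C=512/263 E=3072/1991 F=3072/1991 G=4096/3121] → run G
t=13: vr[B=1024/335 C=512/263 E=3072/1991 F=3072/1991 G=5120/3121] → run E
t=14: vr[B=1024/335 C=512/263 E=4096/1991 F=3072/1991 G=5120/3121] → run F
t=15: vr[B=1024/335 C=512/263 E=4096/1991 F=4096/1991 G=5120/3121] → run G
t=16: vr[B=1024/335 C=512/263 E=4096/1991 F=4096/1991] → run C
t=17: vr[B=1024/335 C=1024/263 E=4096/1991 F=4096/1991] → run E
t=18: vr[B=1024/335 C=1024/263 E=5120/1991 F=4096/1991] → run F
t=19: vr[B=1024/335 C=1024/263 E=5120/1991] → run E
t=20: vr[B=1024/335 C=1024/263 E=6144/1991] → run B
t=21: vr[B=2048/335 C=1024/263 E=6144/1991] → run E
t=22: vr[B=2048/335 C=1024/263] → run C
t=23: vr[B=2048/335 C=1536/263] → run C
t=24: vr[B=2048/335 C=2048/263] → run B
t=25: vr[B=3072/335 C=2048/263] → run C
t=26: vr[B=3072/335] → run B
t=27: vr[B=4096/335] → run B
t=28: vr[B=1024/67] → run B
t=29: (idle)
t=30: (idle)

vruntime(F, start of tick 13) = 3072/1991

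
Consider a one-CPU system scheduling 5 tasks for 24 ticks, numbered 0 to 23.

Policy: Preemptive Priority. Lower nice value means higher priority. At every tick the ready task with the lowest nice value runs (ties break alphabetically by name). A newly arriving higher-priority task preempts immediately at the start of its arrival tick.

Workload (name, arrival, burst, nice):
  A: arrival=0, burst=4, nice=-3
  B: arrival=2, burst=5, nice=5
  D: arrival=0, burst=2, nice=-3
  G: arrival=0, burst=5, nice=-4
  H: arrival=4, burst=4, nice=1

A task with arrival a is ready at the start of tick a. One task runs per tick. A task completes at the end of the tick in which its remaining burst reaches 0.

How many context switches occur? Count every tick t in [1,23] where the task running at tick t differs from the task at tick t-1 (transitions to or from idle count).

t=0: ready={A,D,G} → run G
t=1: ready={A,D,G} → run G
t=2: ready={A,B,D,G} → run G
t=3: ready={A,B,D,G} → run G
t=4: ready={A,B,D,G,H} → run G
t=5: ready={A,B,D,H} → run A
t=6: ready={A,B,D,H} → run A
t=7: ready={A,B,D,H} → run A
t=8: ready={A,B,D,H} → run A
t=9: ready={B,D,H} → run D
t=10: ready={B,D,H} → run D
t=11: ready={B,H} → run H
t=12: ready={B,H} → run H
t=13: ready={B,H} → run H
t=14: ready={B,H} → run H
t=15: ready={B} → run B
t=16: ready={B} → run B
t=17: ready={B} → run B
t=18: ready={B} → run B
t=19: ready={B} → run B
t=20: (idle)
t=21: (idle)
t=22: (idle)
t=23: (idle)

context switches = 5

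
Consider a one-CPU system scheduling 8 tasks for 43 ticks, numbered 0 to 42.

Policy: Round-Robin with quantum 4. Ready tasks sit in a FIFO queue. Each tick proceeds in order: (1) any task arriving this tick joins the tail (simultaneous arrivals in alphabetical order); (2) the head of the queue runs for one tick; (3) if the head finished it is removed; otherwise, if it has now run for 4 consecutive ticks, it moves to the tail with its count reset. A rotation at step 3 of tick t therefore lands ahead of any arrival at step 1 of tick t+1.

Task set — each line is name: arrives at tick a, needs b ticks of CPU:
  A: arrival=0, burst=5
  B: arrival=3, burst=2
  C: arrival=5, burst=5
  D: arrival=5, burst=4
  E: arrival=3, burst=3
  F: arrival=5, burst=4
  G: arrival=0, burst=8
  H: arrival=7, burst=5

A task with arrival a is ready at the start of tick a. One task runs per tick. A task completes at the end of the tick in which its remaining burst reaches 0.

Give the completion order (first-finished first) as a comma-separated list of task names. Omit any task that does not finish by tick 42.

completion order = B, E, A, D, F, G, C, H

t=0: queue=[A,G] q_used=0 → run A
t=1: queue=[A,G] q_used=1 → run A
t=2: queue=[A,G] q_used=2 → run A
t=3: queue=[A,G,B,E] q_used=3 → run A
t=4: queue=[G,B,E,A] q_used=0 → run G
t=5: queue=[G,B,E,A,C,D,F] q_used=1 → run G
t=6: queue=[G,B,E,A,C,D,F] q_used=2 → run G
t=7: queue=[G,B,E,A,C,D,F,H] q_used=3 → run G
t=8: queue=[B,E,A,C,D,F,H,G] q_used=0 → run B
t=9: queue=[B,E,A,C,D,F,H,G] q_used=1 → run B
t=10: queue=[E,A,C,D,F,H,G] q_used=0 → run E
t=11: queue=[E,A,C,D,F,H,G] q_used=1 → run E
t=12: queue=[E,A,C,D,F,H,G] q_used=2 → run E
t=13: queue=[A,C,D,F,H,G] q_used=0 → run A
t=14: queue=[C,D,F,H,G] q_used=0 → run C
t=15: queue=[C,D,F,H,G] q_used=1 → run C
t=16: queue=[C,D,F,H,G] q_used=2 → run C
t=17: queue=[C,D,F,H,G] q_used=3 → run C
t=18: queue=[D,F,H,G,C] q_used=0 → run D
t=19: queue=[D,F,H,G,C] q_used=1 → run D
t=20: queue=[D,F,H,G,C] q_used=2 → run D
t=21: queue=[D,F,H,G,C] q_used=3 → run D
t=22: queue=[F,H,G,C] q_used=0 → run F
t=23: queue=[F,H,G,C] q_used=1 → run F
t=24: queue=[F,H,G,C] q_used=2 → run F
t=25: queue=[F,H,G,C] q_used=3 → run F
t=26: queue=[H,G,C] q_used=0 → run H
t=27: queue=[H,G,C] q_used=1 → run H
t=28: queue=[H,G,C] q_used=2 → run H
t=29: queue=[H,G,C] q_used=3 → run H
t=30: queue=[G,C,H] q_used=0 → run G
t=31: queue=[G,C,H] q_used=1 → run G
t=32: queue=[G,C,H] q_used=2 → run G
t=33: queue=[G,C,H] q_used=3 → run G
t=34: queue=[C,H] q_used=0 → run C
t=35: queue=[H] q_used=0 → run H
t=36: (idle)
t=37: (idle)
t=38: (idle)
t=39: (idle)
t=40: (idle)
t=41: (idle)
t=42: (idle)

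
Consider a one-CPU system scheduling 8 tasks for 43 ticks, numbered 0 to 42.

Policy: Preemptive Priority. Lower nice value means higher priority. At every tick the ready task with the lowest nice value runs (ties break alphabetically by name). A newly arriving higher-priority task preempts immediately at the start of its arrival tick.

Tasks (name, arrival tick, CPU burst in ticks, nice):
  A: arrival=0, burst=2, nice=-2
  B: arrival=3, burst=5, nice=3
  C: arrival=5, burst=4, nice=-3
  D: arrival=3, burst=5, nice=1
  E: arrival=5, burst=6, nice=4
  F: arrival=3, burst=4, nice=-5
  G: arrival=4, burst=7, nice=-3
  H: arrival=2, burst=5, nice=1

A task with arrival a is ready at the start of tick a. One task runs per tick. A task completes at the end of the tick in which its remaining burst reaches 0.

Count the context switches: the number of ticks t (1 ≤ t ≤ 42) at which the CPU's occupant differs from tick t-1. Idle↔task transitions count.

context switches = 9

t=0: ready={A} → run A
t=1: ready={A} → run A
t=2: ready={H} → run H
t=3: ready={B,D,F,H} → run F
t=4: ready={B,D,F,G,H} → run F
t=5: ready={B,C,D,E,F,G,H} → run F
t=6: ready={B,C,D,E,F,G,H} → run F
t=7: ready={B,C,D,E,G,H} → run C
t=8: ready={B,C,D,E,G,H} → run C
t=9: ready={B,C,D,E,G,H} → run C
t=10: ready={B,C,D,E,G,H} → run C
t=11: ready={B,D,E,G,H} → run G
t=12: ready={B,D,E,G,H} → run G
t=13: ready={B,D,E,G,H} → run G
t=14: ready={B,D,E,G,H} → run G
t=15: ready={B,D,E,G,H} → run G
t=16: ready={B,D,E,G,H} → run G
t=17: ready={B,D,E,G,H} → run G
t=18: ready={B,D,E,H} → run D
t=19: ready={B,D,E,H} → run D
t=20: ready={B,D,E,H} → run D
t=21: ready={B,D,E,H} → run D
t=22: ready={B,D,E,H} → run D
t=23: ready={B,E,H} → run H
t=24: ready={B,E,H} → run H
t=25: ready={B,E,H} → run H
t=26: ready={B,E,H} → run H
t=27: ready={B,E} → run B
t=28: ready={B,E} → run B
t=29: ready={B,E} → run B
t=30: ready={B,E} → run B
t=31: ready={B,E} → run B
t=32: ready={E} → run E
t=33: ready={E} → run E
t=34: ready={E} → run E
t=35: ready={E} → run E
t=36: ready={E} → run E
t=37: ready={E} → run E
t=38: (idle)
t=39: (idle)
t=40: (idle)
t=41: (idle)
t=42: (idle)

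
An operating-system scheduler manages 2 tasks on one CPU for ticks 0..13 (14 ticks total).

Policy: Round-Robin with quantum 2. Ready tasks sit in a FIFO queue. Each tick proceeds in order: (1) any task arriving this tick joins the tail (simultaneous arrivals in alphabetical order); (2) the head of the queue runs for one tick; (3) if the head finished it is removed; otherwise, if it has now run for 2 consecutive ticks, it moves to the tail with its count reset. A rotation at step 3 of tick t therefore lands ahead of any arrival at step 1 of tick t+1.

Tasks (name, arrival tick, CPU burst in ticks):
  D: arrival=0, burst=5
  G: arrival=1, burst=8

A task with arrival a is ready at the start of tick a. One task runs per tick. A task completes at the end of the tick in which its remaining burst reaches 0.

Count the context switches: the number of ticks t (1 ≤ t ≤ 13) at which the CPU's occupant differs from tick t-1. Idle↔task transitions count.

context switches = 6

t=0: queue=[D] q_used=0 → run D
t=1: queue=[D,G] q_used=1 → run D
t=2: queue=[G,D] q_used=0 → run G
t=3: queue=[G,D] q_used=1 → run G
t=4: queue=[D,G] q_used=0 → run D
t=5: queue=[D,G] q_used=1 → run D
t=6: queue=[G,D] q_used=0 → run G
t=7: queue=[G,D] q_used=1 → run G
t=8: queue=[D,G] q_used=0 → run D
t=9: queue=[G] q_used=0 → run G
t=10: queue=[G] q_used=1 → run G
t=11: queue=[G] q_used=0 → run G
t=12: queue=[G] q_used=1 → run G
t=13: (idle)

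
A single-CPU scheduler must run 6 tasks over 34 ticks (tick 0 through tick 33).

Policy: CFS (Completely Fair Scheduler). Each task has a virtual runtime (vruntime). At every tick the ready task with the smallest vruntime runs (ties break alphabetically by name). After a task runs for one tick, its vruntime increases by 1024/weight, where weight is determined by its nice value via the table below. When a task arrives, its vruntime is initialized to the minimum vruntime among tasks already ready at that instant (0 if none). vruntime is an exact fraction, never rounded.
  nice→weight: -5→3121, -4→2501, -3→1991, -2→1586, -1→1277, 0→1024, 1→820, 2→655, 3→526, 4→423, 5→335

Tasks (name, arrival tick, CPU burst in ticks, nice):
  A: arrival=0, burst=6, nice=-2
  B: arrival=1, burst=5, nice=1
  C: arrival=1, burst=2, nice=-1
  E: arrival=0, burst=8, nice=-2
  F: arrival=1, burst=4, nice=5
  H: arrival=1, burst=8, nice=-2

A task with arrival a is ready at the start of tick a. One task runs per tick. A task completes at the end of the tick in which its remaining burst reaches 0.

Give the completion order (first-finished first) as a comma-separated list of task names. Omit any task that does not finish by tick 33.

t=0: vr[A=0 E=0] → run A
t=1: vr[A=512/793 B=0 C=0 E=0 F=0 H=0] → run B
t=2: vr[A=512/793 B=256/205 C=0 E=0 F=0 H=0] → run C
t=3: vr[A=512/793 B=256/205 C=1024/1277 E=0 F=0 H=0] → run E
t=4: vr[A=512/793 B=256/205 C=1024/1277 E=512/793 F=0 H=0] → run F
t=5: vr[A=512/793 B=256/205 C=1024/1277 E=512/793 F=1024/335 H=0] → run H
t=6: vr[A=512/793 B=256/205 C=1024/1277 E=512/793 F=1024/335 H=512/793] → run A
t=7: vr[A=1024/793 B=256/205 C=1024/1277 E=512/793 F=1024/335 H=512/793] → run E
t=8: vr[A=1024/793 B=256/205 C=1024/1277 E=1024/793 F=1024/335 H=512/793] → run H
t=9: vr[A=1024/793 B=256/205 C=1024/1277 E=1024/793 F=1024/335 H=1024/793] → run C
t=10: vr[A=1024/793 B=256/205 E=1024/793 F=1024/335 H=1024/793] → run B
t=11: vr[A=1024/793 B=512/205 E=1024/793 F=1024/335 H=1024/793] → run A
t=12: vr[A=1536/793 B=512/205 E=1024/793 F=1024/335 H=1024/793] → run E
t=13: vr[A=1536/793 B=512/205 E=1536/793 F=1024/335 H=1024/793] → run H
t=14: vr[A=1536/793 B=512/205 E=1536/793 F=1024/335 H=1536/793] → run A
t=15: vr[A=2048/793 B=512/205 E=1536/793 F=1024/335 H=1536/793] → run E
t=16: vr[A=2048/793 B=512/205 E=2048/793 F=1024/335 H=1536/793] → run H
t=17: vr[A=2048/793 B=512/205 E=2048/793 F=1024/335 H=2048/793] → run B
t=18: vr[A=2048/793 B=768/205 E=2048/793 F=1024/335 H=2048/793] → run A
t=19: vr[A=2560/793 B=768/205 E=2048/793 F=1024/335 H=2048/793] → run E
t=20: vr[A=2560/793 B=768/205 E=2560/793 F=1024/335 H=2048/793] → run H
t=21: vr[A=2560/793 B=768/205 E=2560/793 F=1024/335 H=2560/793] → run F
t=22: vr[A=2560/793 B=768/205 E=2560/793 F=2048/335 H=2560/793] → run A
t=23: vr[B=768/205 E=2560/793 F=2048/335 H=2560/793] → run E
t=24: vr[B=768/205 E=3072/793 F=2048/335 H=2560/793] → run H
t=25: vr[B=768/205 E=3072/793 F=2048/335 H=3072/793] → run B
t=26: vr[B=1024/205 E=3072/793 F=2048/335 H=3072/793] → run E
t=27: vr[B=1024/205 E=3584/793 F=2048/335 H=3072/793] → run H
t=28: vr[B=1024/205 E=3584/793 F=2048/335 H=3584/793] → run E
t=29: vr[B=1024/205 F=2048/335 H=3584/793] → run H
t=30: vr[B=1024/205 F=2048/335] → run B
t=31: vr[F=2048/335] → run F
t=32: vr[F=3072/335] → run F
t=33: (idle)

completion order = C, A, E, H, B, F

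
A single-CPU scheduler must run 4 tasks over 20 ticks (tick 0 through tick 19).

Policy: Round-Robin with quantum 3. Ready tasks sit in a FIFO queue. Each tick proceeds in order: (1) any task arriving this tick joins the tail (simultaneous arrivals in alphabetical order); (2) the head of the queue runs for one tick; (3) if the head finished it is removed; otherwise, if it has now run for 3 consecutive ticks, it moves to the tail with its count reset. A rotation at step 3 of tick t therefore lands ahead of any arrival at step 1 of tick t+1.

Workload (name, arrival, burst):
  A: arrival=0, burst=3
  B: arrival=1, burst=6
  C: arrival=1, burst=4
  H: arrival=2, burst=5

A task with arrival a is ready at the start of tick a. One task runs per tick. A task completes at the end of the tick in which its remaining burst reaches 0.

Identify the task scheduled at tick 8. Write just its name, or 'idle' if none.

t=0: queue=[A] q_used=0 → run A
t=1: queue=[A,B,C] q_used=1 → run A
t=2: queue=[A,B,C,H] q_used=2 → run A
t=3: queue=[B,C,H] q_used=0 → run B
t=4: queue=[B,C,H] q_used=1 → run B
t=5: queue=[B,C,H] q_used=2 → run B
t=6: queue=[C,H,B] q_used=0 → run C
t=7: queue=[C,H,B] q_used=1 → run C
t=8: queue=[C,H,B] q_used=2 → run C
t=9: queue=[H,B,C] q_used=0 → run H
t=10: queue=[H,B,C] q_used=1 → run H
t=11: queue=[H,B,C] q_used=2 → run H
t=12: queue=[B,C,H] q_used=0 → run B
t=13: queue=[B,C,H] q_used=1 → run B
t=14: queue=[B,C,H] q_used=2 → run B
t=15: queue=[C,H] q_used=0 → run C
t=16: queue=[H] q_used=0 → run H
t=17: queue=[H] q_used=1 → run H
t=18: (idle)
t=19: (idle)

running at tick 8 = C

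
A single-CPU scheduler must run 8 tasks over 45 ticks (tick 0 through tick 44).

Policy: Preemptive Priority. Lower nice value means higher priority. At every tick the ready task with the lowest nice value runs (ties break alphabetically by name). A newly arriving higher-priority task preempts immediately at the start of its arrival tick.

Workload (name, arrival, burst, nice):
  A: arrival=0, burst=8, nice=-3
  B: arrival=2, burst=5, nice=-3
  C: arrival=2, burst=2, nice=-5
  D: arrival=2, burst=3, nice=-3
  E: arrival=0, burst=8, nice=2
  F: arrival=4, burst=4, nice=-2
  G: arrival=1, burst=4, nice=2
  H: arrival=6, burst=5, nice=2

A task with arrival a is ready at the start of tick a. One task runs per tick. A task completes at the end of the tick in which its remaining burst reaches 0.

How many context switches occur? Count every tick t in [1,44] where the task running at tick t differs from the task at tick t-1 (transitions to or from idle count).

context switches = 9

t=0: ready={A,E} → run A
t=1: ready={A,E,G} → run A
t=2: ready={A,B,C,D,E,G} → run C
t=3: ready={A,B,C,D,E,G} → run C
t=4: ready={A,B,D,E,F,G} → run A
t=5: ready={A,B,D,E,F,G} → run A
t=6: ready={A,B,D,E,F,G,H} → run A
t=7: ready={A,B,D,E,F,G,H} → run A
t=8: ready={A,B,D,E,F,G,H} → run A
t=9: ready={A,B,D,E,F,G,H} → run A
t=10: ready={B,D,E,F,G,H} → run B
t=11: ready={B,D,E,F,G,H} → run B
t=12: ready={B,D,E,F,G,H} → run B
t=13: ready={B,D,E,F,G,H} → run B
t=14: ready={B,D,E,F,G,H} → run B
t=15: ready={D,E,F,G,H} → run D
t=16: ready={D,E,F,G,H} → run D
t=17: ready={D,E,F,G,H} → run D
t=18: ready={E,F,G,H} → run F
t=19: ready={E,F,G,H} → run F
t=20: ready={E,F,G,H} → run F
t=21: ready={E,F,G,H} → run F
t=22: ready={E,G,H} → run E
t=23: ready={E,G,H} → run E
t=24: ready={E,G,H} → run E
t=25: ready={E,G,H} → run E
t=26: ready={E,G,H} → run E
t=27: ready={E,G,H} → run E
t=28: ready={E,G,H} → run E
t=29: ready={E,G,H} → run E
t=30: ready={G,H} → run G
t=31: ready={G,H} → run G
t=32: ready={G,H} → run G
t=33: ready={G,H} → run G
t=34: ready={H} → run H
t=35: ready={H} → run H
t=36: ready={H} → run H
t=37: ready={H} → run H
t=38: ready={H} → run H
t=39: (idle)
t=40: (idle)
t=41: (idle)
t=42: (idle)
t=43: (idle)
t=44: (idle)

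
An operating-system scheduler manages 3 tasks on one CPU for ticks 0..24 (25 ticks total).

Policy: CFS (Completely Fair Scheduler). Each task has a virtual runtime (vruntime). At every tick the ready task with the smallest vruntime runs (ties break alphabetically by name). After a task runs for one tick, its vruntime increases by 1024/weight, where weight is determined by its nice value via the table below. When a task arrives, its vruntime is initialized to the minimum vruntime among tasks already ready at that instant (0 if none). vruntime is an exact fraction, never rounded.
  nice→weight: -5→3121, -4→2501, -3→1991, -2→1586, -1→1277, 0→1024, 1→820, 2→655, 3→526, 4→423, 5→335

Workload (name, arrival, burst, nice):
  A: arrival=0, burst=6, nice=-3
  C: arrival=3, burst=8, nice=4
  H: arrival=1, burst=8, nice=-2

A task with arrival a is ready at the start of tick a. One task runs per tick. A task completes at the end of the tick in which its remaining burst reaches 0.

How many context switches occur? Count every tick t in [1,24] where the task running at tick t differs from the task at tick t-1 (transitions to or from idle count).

t=0: vr[A=0] → run A
t=1: vr[A=1024/1991 H=1024/1991] → run A
t=2: vr[A=2048/1991 H=1024/1991] → run H
t=3: vr[A=2048/1991 C=2048/1991 H=1831424/1578863] → run A
t=4: vr[A=3072/1991 C=2048/1991 H=1831424/1578863] → run C
t=5: vr[A=3072/1991 C=2905088/842193 H=1831424/1578863] → run H
t=6: vr[A=3072/1991 C=2905088/842193 H=2850816/1578863] → run A
t=7: vr[A=4096/1991 C=2905088/842193 H=2850816/1578863] → run H
t=8: vr[A=4096/1991 C=2905088/842193 H=3870208/1578863] → run A
t=9: vr[A=5120/1991 C=2905088/842193 H=3870208/1578863] → run H
t=10: vr[A=5120/1991 C=2905088/842193 H=4889600/1578863] → run A
t=11: vr[C=2905088/842193 H=4889600/1578863] → run H
t=12: vr[C=2905088/842193 H=5908992/1578863] → run C
t=13: vr[C=4943872/842193 H=5908992/1578863] → run H
t=14: vr[C=4943872/842193 H=6928384/1578863] → run H
t=15: vr[C=4943872/842193 H=7947776/1578863] → run H
t=16: vr[C=4943872/842193] → run C
t=17: vr[C=2327552/280731] → run C
t=18: vr[C=9021440/842193] → run C
t=19: vr[C=11060224/842193] → run C
t=20: vr[C=4366336/280731] → run C
t=21: vr[C=15137792/842193] → run C
t=22: (idle)
t=23: (idle)
t=24: (idle)

context switches = 14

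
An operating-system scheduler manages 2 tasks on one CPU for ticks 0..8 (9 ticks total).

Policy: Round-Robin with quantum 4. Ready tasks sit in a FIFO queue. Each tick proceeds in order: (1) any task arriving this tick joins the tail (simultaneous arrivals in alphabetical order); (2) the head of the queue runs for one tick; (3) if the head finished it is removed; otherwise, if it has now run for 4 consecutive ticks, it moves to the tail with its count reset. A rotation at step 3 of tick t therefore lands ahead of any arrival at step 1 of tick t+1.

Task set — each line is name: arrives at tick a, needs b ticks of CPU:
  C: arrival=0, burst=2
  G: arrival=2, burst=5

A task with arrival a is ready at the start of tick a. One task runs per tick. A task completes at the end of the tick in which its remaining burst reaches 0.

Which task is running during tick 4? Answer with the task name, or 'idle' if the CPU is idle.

running at tick 4 = G

t=0: queue=[C] q_used=0 → run C
t=1: queue=[C] q_used=1 → run C
t=2: queue=[G] q_used=0 → run G
t=3: queue=[G] q_used=1 → run G
t=4: queue=[G] q_used=2 → run G
t=5: queue=[G] q_used=3 → run G
t=6: queue=[G] q_used=0 → run G
t=7: (idle)
t=8: (idle)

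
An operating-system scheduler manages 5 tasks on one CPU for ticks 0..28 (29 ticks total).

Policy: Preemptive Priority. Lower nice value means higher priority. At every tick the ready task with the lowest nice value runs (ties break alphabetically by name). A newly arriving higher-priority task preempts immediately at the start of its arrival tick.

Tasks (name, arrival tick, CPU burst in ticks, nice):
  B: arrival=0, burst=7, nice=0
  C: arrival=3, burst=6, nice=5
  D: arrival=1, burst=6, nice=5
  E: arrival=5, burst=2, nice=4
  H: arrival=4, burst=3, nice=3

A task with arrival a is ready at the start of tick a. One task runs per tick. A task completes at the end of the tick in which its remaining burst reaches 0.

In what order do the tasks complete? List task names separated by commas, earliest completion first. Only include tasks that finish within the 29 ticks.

completion order = B, H, E, C, D

t=0: ready={B} → run B
t=1: ready={B,D} → run B
t=2: ready={B,D} → run B
t=3: ready={B,C,D} → run B
t=4: ready={B,C,D,H} → run B
t=5: ready={B,C,D,E,H} → run B
t=6: ready={B,C,D,E,H} → run B
t=7: ready={C,D,E,H} → run H
t=8: ready={C,D,E,H} → run H
t=9: ready={C,D,E,H} → run H
t=10: ready={C,D,E} → run E
t=11: ready={C,D,E} → run E
t=12: ready={C,D} → run C
t=13: ready={C,D} → run C
t=14: ready={C,D} → run C
t=15: ready={C,D} → run C
t=16: ready={C,D} → run C
t=17: ready={C,D} → run C
t=18: ready={D} → run D
t=19: ready={D} → run D
t=20: ready={D} → run D
t=21: ready={D} → run D
t=22: ready={D} → run D
t=23: ready={D} → run D
t=24: (idle)
t=25: (idle)
t=26: (idle)
t=27: (idle)
t=28: (idle)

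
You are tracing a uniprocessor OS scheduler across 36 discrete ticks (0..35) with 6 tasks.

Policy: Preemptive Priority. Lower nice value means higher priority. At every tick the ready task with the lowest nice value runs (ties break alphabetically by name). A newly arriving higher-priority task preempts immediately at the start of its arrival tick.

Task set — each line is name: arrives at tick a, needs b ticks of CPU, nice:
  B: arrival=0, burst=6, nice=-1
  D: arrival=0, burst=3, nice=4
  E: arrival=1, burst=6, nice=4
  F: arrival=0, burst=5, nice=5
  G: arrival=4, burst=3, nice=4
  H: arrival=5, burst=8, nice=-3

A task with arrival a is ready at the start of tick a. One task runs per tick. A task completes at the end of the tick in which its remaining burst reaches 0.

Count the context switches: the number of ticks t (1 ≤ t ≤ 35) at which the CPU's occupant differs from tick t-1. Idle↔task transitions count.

t=0: ready={B,D,F} → run B
t=1: ready={B,D,E,F} → run B
t=2: ready={B,D,E,F} → run B
t=3: ready={B,D,E,F} → run B
t=4: ready={B,D,E,F,G} → run B
t=5: ready={B,D,E,F,G,H} → run H
t=6: ready={B,D,E,F,G,H} → run H
t=7: ready={B,D,E,F,G,H} → run H
t=8: ready={B,D,E,F,G,H} → run H
t=9: ready={B,D,E,F,G,H} → run H
t=10: ready={B,D,E,F,G,H} → run H
t=11: ready={B,D,E,F,G,H} → run H
t=12: ready={B,D,E,F,G,H} → run H
t=13: ready={B,D,E,F,G} → run B
t=14: ready={D,E,F,G} → run D
t=15: ready={D,E,F,G} → run D
t=16: ready={D,E,F,G} → run D
t=17: ready={E,F,G} → run E
t=18: ready={E,F,G} → run E
t=19: ready={E,F,G} → run E
t=20: ready={E,F,G} → run E
t=21: ready={E,F,G} → run E
t=22: ready={E,F,G} → run E
t=23: ready={F,G} → run G
t=24: ready={F,G} → run G
t=25: ready={F,G} → run G
t=26: ready={F} → run F
t=27: ready={F} → run F
t=28: ready={F} → run F
t=29: ready={F} → run F
t=30: ready={F} → run F
t=31: (idle)
t=32: (idle)
t=33: (idle)
t=34: (idle)
t=35: (idle)

context switches = 7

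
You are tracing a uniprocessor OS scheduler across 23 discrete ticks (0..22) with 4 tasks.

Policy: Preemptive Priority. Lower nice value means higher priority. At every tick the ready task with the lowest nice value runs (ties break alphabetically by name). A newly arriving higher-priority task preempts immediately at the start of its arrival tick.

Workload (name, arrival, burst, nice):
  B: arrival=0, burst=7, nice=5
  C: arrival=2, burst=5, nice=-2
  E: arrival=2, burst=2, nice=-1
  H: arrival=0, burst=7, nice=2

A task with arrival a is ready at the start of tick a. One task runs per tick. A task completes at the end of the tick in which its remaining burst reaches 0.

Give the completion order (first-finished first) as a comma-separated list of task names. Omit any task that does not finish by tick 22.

completion order = C, E, H, B

t=0: ready={B,H} → run H
t=1: ready={B,H} → run H
t=2: ready={B,C,E,H} → run C
t=3: ready={B,C,E,H} → run C
t=4: ready={B,C,E,H} → run C
t=5: ready={B,C,E,H} → run C
t=6: ready={B,C,E,H} → run C
t=7: ready={B,E,H} → run E
t=8: ready={B,E,H} → run E
t=9: ready={B,H} → run H
t=10: ready={B,H} → run H
t=11: ready={B,H} → run H
t=12: ready={B,H} → run H
t=13: ready={B,H} → run H
t=14: ready={B} → run B
t=15: ready={B} → run B
t=16: ready={B} → run B
t=17: ready={B} → run B
t=18: ready={B} → run B
t=19: ready={B} → run B
t=20: ready={B} → run B
t=21: (idle)
t=22: (idle)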